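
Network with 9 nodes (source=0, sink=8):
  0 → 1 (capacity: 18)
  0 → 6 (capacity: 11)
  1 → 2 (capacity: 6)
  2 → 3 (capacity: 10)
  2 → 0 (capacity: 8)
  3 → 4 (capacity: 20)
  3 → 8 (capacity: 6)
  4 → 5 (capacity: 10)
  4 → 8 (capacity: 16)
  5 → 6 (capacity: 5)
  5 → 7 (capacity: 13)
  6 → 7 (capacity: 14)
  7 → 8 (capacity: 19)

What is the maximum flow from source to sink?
Maximum flow = 17

Max flow: 17

Flow assignment:
  0 → 1: 6/18
  0 → 6: 11/11
  1 → 2: 6/6
  2 → 3: 6/10
  3 → 8: 6/6
  6 → 7: 11/14
  7 → 8: 11/19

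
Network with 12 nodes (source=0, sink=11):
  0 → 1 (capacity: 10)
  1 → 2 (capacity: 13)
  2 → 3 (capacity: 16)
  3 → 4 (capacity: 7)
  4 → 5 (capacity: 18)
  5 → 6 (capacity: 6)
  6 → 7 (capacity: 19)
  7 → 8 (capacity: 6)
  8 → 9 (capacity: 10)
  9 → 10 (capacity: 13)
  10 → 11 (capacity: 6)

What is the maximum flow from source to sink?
Maximum flow = 6

Max flow: 6

Flow assignment:
  0 → 1: 6/10
  1 → 2: 6/13
  2 → 3: 6/16
  3 → 4: 6/7
  4 → 5: 6/18
  5 → 6: 6/6
  6 → 7: 6/19
  7 → 8: 6/6
  8 → 9: 6/10
  9 → 10: 6/13
  10 → 11: 6/6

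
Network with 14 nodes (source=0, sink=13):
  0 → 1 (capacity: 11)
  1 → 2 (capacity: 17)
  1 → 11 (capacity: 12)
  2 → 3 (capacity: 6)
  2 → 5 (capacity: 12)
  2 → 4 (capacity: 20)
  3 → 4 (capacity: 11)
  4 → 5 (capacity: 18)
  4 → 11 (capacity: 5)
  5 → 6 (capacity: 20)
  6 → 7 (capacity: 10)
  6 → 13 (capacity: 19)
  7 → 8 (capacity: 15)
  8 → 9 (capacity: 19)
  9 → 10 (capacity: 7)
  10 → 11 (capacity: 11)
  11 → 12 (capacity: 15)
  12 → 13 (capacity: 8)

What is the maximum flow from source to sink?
Maximum flow = 11

Max flow: 11

Flow assignment:
  0 → 1: 11/11
  1 → 2: 3/17
  1 → 11: 8/12
  2 → 5: 3/12
  5 → 6: 3/20
  6 → 13: 3/19
  11 → 12: 8/15
  12 → 13: 8/8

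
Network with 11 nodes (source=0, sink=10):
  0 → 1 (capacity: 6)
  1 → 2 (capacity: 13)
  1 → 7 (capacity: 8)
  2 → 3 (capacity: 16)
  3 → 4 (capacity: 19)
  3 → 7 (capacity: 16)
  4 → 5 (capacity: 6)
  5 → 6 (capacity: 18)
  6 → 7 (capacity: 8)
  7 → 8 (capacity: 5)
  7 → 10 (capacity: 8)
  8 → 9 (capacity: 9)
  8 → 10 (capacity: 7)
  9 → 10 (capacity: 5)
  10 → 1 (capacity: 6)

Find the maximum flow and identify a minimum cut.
Max flow = 6, Min cut edges: (0,1)

Maximum flow: 6
Minimum cut: (0,1)
Partition: S = [0], T = [1, 2, 3, 4, 5, 6, 7, 8, 9, 10]

Max-flow min-cut theorem verified: both equal 6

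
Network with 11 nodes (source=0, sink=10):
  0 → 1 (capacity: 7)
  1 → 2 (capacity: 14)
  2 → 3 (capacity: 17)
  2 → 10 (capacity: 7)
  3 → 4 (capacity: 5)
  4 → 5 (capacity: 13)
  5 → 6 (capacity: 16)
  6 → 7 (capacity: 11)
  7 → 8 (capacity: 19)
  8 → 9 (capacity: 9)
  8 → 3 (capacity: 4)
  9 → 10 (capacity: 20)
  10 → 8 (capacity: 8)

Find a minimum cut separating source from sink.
Min cut value = 7, edges: (0,1)

Min cut value: 7
Partition: S = [0], T = [1, 2, 3, 4, 5, 6, 7, 8, 9, 10]
Cut edges: (0,1)

By max-flow min-cut theorem, max flow = min cut = 7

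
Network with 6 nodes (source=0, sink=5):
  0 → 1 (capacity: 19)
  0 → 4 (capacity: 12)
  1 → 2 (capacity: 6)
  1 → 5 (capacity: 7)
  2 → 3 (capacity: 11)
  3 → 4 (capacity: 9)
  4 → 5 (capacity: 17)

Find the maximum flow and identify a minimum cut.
Max flow = 24, Min cut edges: (1,5), (4,5)

Maximum flow: 24
Minimum cut: (1,5), (4,5)
Partition: S = [0, 1, 2, 3, 4], T = [5]

Max-flow min-cut theorem verified: both equal 24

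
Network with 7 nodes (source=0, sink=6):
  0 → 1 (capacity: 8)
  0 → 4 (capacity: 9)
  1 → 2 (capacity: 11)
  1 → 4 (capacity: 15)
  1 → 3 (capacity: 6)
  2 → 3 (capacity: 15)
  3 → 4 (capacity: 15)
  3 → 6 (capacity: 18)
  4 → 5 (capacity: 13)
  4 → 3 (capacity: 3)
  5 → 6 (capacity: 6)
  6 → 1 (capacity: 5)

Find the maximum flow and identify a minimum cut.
Max flow = 17, Min cut edges: (0,1), (4,3), (5,6)

Maximum flow: 17
Minimum cut: (0,1), (4,3), (5,6)
Partition: S = [0, 4, 5], T = [1, 2, 3, 6]

Max-flow min-cut theorem verified: both equal 17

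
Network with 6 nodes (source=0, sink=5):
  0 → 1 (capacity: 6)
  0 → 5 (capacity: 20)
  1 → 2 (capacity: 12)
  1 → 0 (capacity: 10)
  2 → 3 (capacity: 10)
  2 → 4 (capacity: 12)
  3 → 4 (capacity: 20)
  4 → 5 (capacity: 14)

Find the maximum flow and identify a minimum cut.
Max flow = 26, Min cut edges: (0,1), (0,5)

Maximum flow: 26
Minimum cut: (0,1), (0,5)
Partition: S = [0], T = [1, 2, 3, 4, 5]

Max-flow min-cut theorem verified: both equal 26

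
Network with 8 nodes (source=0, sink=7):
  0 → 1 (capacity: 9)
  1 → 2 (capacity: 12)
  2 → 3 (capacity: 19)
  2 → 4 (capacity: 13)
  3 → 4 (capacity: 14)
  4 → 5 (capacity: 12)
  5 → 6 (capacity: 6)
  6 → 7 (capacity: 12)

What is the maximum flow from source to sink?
Maximum flow = 6

Max flow: 6

Flow assignment:
  0 → 1: 6/9
  1 → 2: 6/12
  2 → 4: 6/13
  4 → 5: 6/12
  5 → 6: 6/6
  6 → 7: 6/12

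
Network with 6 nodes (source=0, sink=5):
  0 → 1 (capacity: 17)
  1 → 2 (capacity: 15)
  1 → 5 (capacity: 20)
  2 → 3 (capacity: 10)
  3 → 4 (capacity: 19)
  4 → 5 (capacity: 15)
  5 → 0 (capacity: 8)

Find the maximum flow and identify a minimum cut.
Max flow = 17, Min cut edges: (0,1)

Maximum flow: 17
Minimum cut: (0,1)
Partition: S = [0], T = [1, 2, 3, 4, 5]

Max-flow min-cut theorem verified: both equal 17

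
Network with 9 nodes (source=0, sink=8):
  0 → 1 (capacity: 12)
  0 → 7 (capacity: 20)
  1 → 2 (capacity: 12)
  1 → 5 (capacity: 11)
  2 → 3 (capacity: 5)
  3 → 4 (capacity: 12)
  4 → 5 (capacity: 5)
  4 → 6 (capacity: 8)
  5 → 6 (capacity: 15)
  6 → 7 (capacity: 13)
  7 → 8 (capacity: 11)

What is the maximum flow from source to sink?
Maximum flow = 11

Max flow: 11

Flow assignment:
  0 → 1: 11/12
  1 → 2: 1/12
  1 → 5: 10/11
  2 → 3: 1/5
  3 → 4: 1/12
  4 → 6: 1/8
  5 → 6: 10/15
  6 → 7: 11/13
  7 → 8: 11/11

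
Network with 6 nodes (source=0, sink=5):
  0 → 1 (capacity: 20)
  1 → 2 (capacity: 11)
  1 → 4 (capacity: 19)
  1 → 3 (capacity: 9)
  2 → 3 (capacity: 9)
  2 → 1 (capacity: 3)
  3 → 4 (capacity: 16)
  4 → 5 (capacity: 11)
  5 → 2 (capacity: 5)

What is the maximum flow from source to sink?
Maximum flow = 11

Max flow: 11

Flow assignment:
  0 → 1: 11/20
  1 → 4: 11/19
  4 → 5: 11/11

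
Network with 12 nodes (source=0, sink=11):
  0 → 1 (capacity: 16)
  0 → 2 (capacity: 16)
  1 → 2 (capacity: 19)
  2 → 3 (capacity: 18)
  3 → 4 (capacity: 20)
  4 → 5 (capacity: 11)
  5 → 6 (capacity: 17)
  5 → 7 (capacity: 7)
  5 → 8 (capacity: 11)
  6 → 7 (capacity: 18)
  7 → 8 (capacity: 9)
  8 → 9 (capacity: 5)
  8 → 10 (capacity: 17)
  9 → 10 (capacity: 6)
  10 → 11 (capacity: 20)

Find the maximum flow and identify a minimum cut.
Max flow = 11, Min cut edges: (4,5)

Maximum flow: 11
Minimum cut: (4,5)
Partition: S = [0, 1, 2, 3, 4], T = [5, 6, 7, 8, 9, 10, 11]

Max-flow min-cut theorem verified: both equal 11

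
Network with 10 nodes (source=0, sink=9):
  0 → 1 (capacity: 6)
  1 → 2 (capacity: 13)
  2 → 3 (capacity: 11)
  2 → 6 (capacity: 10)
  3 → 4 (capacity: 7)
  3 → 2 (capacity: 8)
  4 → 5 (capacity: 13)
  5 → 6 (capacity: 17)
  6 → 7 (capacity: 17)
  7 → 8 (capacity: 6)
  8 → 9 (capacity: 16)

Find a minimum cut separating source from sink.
Min cut value = 6, edges: (7,8)

Min cut value: 6
Partition: S = [0, 1, 2, 3, 4, 5, 6, 7], T = [8, 9]
Cut edges: (7,8)

By max-flow min-cut theorem, max flow = min cut = 6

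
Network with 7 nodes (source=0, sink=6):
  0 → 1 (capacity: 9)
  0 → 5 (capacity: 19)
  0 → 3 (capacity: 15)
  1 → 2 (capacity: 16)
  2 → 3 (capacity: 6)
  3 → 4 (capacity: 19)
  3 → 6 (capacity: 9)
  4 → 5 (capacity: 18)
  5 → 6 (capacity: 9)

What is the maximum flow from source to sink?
Maximum flow = 18

Max flow: 18

Flow assignment:
  0 → 1: 6/9
  0 → 3: 12/15
  1 → 2: 6/16
  2 → 3: 6/6
  3 → 4: 9/19
  3 → 6: 9/9
  4 → 5: 9/18
  5 → 6: 9/9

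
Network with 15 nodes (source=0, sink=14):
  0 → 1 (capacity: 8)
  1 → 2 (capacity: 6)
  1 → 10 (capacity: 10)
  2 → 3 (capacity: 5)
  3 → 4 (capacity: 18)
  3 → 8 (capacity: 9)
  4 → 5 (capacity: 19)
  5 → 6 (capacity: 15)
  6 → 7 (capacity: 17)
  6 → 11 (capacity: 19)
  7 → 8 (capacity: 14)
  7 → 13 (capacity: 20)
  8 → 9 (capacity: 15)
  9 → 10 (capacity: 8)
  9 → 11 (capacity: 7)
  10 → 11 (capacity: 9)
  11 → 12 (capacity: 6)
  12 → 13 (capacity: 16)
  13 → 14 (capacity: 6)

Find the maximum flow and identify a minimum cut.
Max flow = 6, Min cut edges: (13,14)

Maximum flow: 6
Minimum cut: (13,14)
Partition: S = [0, 1, 2, 3, 4, 5, 6, 7, 8, 9, 10, 11, 12, 13], T = [14]

Max-flow min-cut theorem verified: both equal 6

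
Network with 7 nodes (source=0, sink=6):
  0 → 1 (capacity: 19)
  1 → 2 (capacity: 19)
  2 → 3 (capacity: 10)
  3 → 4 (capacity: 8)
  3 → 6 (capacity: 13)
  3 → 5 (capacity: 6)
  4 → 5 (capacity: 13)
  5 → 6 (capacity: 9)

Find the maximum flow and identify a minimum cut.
Max flow = 10, Min cut edges: (2,3)

Maximum flow: 10
Minimum cut: (2,3)
Partition: S = [0, 1, 2], T = [3, 4, 5, 6]

Max-flow min-cut theorem verified: both equal 10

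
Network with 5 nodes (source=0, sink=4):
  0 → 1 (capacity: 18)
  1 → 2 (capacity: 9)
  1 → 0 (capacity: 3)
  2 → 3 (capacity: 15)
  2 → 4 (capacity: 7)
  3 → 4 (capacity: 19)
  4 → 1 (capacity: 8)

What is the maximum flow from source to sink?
Maximum flow = 9

Max flow: 9

Flow assignment:
  0 → 1: 9/18
  1 → 2: 9/9
  2 → 3: 2/15
  2 → 4: 7/7
  3 → 4: 2/19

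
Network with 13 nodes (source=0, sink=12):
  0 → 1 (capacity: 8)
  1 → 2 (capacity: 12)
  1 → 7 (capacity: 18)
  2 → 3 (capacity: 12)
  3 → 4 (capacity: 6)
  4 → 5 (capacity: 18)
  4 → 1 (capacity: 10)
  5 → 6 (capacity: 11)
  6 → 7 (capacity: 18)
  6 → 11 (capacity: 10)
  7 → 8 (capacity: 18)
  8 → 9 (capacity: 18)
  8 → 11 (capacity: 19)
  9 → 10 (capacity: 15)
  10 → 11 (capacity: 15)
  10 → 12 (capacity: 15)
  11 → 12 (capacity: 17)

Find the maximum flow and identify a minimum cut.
Max flow = 8, Min cut edges: (0,1)

Maximum flow: 8
Minimum cut: (0,1)
Partition: S = [0], T = [1, 2, 3, 4, 5, 6, 7, 8, 9, 10, 11, 12]

Max-flow min-cut theorem verified: both equal 8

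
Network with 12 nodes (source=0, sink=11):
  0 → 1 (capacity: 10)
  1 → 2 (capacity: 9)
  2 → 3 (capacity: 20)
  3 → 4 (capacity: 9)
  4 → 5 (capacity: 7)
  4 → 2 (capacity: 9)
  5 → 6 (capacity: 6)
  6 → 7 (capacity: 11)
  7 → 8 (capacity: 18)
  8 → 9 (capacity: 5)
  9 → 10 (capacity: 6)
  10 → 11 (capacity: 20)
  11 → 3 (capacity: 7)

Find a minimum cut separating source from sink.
Min cut value = 5, edges: (8,9)

Min cut value: 5
Partition: S = [0, 1, 2, 3, 4, 5, 6, 7, 8], T = [9, 10, 11]
Cut edges: (8,9)

By max-flow min-cut theorem, max flow = min cut = 5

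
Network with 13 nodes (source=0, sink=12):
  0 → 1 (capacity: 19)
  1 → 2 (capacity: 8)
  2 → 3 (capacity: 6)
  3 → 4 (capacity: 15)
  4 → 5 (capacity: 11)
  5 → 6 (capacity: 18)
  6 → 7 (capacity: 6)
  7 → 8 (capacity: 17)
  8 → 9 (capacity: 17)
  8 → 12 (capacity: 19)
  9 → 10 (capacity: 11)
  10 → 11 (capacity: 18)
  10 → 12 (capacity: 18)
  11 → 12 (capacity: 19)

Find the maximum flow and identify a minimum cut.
Max flow = 6, Min cut edges: (6,7)

Maximum flow: 6
Minimum cut: (6,7)
Partition: S = [0, 1, 2, 3, 4, 5, 6], T = [7, 8, 9, 10, 11, 12]

Max-flow min-cut theorem verified: both equal 6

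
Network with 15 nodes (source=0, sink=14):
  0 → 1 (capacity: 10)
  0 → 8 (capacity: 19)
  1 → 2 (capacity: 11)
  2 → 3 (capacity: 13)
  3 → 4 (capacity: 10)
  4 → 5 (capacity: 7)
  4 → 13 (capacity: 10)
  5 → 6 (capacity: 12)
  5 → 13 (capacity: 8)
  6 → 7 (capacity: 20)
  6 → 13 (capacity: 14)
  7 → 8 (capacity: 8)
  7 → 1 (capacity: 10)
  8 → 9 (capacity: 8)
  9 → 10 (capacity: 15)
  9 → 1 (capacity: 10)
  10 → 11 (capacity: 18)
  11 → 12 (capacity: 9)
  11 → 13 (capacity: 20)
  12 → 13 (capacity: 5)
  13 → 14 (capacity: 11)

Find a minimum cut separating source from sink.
Min cut value = 11, edges: (13,14)

Min cut value: 11
Partition: S = [0, 1, 2, 3, 4, 5, 6, 7, 8, 9, 10, 11, 12, 13], T = [14]
Cut edges: (13,14)

By max-flow min-cut theorem, max flow = min cut = 11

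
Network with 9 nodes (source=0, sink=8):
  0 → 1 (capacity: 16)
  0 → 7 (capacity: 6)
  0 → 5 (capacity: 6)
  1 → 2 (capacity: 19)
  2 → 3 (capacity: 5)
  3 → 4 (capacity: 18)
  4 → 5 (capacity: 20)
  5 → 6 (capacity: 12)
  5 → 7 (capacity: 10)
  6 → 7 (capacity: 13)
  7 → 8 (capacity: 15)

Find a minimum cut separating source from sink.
Min cut value = 15, edges: (7,8)

Min cut value: 15
Partition: S = [0, 1, 2, 3, 4, 5, 6, 7], T = [8]
Cut edges: (7,8)

By max-flow min-cut theorem, max flow = min cut = 15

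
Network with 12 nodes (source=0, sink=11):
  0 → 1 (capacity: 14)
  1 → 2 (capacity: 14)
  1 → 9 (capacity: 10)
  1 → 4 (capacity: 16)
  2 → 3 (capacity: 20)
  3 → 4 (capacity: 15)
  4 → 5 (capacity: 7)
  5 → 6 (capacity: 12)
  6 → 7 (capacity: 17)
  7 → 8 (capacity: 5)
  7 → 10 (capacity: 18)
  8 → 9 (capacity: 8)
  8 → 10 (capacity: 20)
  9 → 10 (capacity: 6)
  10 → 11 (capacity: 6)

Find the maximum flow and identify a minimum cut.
Max flow = 6, Min cut edges: (10,11)

Maximum flow: 6
Minimum cut: (10,11)
Partition: S = [0, 1, 2, 3, 4, 5, 6, 7, 8, 9, 10], T = [11]

Max-flow min-cut theorem verified: both equal 6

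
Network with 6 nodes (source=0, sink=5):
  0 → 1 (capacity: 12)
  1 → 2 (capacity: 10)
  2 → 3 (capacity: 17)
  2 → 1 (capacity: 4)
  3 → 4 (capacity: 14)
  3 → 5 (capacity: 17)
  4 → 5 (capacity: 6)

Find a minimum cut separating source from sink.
Min cut value = 10, edges: (1,2)

Min cut value: 10
Partition: S = [0, 1], T = [2, 3, 4, 5]
Cut edges: (1,2)

By max-flow min-cut theorem, max flow = min cut = 10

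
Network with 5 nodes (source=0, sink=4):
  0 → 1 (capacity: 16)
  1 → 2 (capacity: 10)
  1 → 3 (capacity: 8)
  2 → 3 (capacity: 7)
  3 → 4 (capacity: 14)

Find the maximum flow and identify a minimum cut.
Max flow = 14, Min cut edges: (3,4)

Maximum flow: 14
Minimum cut: (3,4)
Partition: S = [0, 1, 2, 3], T = [4]

Max-flow min-cut theorem verified: both equal 14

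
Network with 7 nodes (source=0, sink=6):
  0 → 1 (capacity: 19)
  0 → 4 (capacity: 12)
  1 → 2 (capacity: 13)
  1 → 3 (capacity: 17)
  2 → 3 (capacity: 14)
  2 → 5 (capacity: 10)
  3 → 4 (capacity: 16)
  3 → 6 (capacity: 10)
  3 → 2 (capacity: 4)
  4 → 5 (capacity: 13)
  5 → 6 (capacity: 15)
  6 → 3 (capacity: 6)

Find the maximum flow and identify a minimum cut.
Max flow = 25, Min cut edges: (3,6), (5,6)

Maximum flow: 25
Minimum cut: (3,6), (5,6)
Partition: S = [0, 1, 2, 3, 4, 5], T = [6]

Max-flow min-cut theorem verified: both equal 25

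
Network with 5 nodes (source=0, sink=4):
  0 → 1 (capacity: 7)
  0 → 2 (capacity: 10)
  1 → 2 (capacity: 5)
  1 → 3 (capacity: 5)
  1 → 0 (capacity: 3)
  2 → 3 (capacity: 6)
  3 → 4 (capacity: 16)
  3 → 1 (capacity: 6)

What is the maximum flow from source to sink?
Maximum flow = 11

Max flow: 11

Flow assignment:
  0 → 1: 7/7
  0 → 2: 4/10
  1 → 2: 2/5
  1 → 3: 5/5
  2 → 3: 6/6
  3 → 4: 11/16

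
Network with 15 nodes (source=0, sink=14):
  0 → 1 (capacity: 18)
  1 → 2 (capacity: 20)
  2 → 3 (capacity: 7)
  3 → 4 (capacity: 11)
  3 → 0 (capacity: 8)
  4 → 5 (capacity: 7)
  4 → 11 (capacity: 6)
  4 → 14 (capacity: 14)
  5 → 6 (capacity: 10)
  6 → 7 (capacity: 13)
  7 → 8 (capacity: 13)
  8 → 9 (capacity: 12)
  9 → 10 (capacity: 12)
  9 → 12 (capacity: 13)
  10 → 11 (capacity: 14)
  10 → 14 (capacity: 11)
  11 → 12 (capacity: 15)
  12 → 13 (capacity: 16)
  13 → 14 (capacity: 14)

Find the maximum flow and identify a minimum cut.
Max flow = 7, Min cut edges: (2,3)

Maximum flow: 7
Minimum cut: (2,3)
Partition: S = [0, 1, 2], T = [3, 4, 5, 6, 7, 8, 9, 10, 11, 12, 13, 14]

Max-flow min-cut theorem verified: both equal 7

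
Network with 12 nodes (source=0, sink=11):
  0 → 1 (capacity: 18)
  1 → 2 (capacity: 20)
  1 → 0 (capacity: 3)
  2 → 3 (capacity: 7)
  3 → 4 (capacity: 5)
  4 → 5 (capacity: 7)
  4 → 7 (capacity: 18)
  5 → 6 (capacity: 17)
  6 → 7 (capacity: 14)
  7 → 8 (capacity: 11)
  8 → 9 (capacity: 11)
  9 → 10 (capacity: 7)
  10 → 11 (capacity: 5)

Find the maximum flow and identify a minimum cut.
Max flow = 5, Min cut edges: (10,11)

Maximum flow: 5
Minimum cut: (10,11)
Partition: S = [0, 1, 2, 3, 4, 5, 6, 7, 8, 9, 10], T = [11]

Max-flow min-cut theorem verified: both equal 5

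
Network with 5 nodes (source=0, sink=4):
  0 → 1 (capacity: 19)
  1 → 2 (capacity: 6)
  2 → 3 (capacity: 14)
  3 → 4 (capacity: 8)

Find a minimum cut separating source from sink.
Min cut value = 6, edges: (1,2)

Min cut value: 6
Partition: S = [0, 1], T = [2, 3, 4]
Cut edges: (1,2)

By max-flow min-cut theorem, max flow = min cut = 6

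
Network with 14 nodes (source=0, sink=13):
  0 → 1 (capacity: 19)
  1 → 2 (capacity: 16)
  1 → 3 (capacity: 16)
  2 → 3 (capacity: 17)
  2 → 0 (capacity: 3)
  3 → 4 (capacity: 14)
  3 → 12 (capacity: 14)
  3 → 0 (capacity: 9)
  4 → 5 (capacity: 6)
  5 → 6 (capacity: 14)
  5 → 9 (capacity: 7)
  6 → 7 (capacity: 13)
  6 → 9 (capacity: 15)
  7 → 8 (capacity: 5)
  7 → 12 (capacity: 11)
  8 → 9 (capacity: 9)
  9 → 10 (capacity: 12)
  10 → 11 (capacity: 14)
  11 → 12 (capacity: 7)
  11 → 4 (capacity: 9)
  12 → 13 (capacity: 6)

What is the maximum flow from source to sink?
Maximum flow = 6

Max flow: 6

Flow assignment:
  0 → 1: 15/19
  1 → 2: 5/16
  1 → 3: 10/16
  2 → 3: 5/17
  3 → 4: 5/14
  3 → 12: 1/14
  3 → 0: 9/9
  4 → 5: 5/6
  5 → 6: 5/14
  6 → 7: 5/13
  7 → 12: 5/11
  12 → 13: 6/6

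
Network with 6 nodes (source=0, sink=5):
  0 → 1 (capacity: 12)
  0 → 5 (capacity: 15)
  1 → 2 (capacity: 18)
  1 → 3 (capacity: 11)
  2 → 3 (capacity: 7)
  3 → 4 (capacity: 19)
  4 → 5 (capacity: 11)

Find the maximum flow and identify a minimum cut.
Max flow = 26, Min cut edges: (0,5), (4,5)

Maximum flow: 26
Minimum cut: (0,5), (4,5)
Partition: S = [0, 1, 2, 3, 4], T = [5]

Max-flow min-cut theorem verified: both equal 26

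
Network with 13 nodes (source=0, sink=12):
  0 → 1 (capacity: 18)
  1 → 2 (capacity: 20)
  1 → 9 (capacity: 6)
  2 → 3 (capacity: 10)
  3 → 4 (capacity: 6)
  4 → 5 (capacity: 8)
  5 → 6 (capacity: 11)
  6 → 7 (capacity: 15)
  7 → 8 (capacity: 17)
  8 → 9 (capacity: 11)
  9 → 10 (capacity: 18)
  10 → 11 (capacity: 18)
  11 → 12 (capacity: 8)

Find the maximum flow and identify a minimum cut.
Max flow = 8, Min cut edges: (11,12)

Maximum flow: 8
Minimum cut: (11,12)
Partition: S = [0, 1, 2, 3, 4, 5, 6, 7, 8, 9, 10, 11], T = [12]

Max-flow min-cut theorem verified: both equal 8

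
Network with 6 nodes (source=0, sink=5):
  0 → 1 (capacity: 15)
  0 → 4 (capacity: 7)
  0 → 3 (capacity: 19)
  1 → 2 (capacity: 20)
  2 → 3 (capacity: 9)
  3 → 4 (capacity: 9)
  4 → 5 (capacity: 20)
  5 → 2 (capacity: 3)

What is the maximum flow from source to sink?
Maximum flow = 16

Max flow: 16

Flow assignment:
  0 → 1: 9/15
  0 → 4: 7/7
  1 → 2: 9/20
  2 → 3: 9/9
  3 → 4: 9/9
  4 → 5: 16/20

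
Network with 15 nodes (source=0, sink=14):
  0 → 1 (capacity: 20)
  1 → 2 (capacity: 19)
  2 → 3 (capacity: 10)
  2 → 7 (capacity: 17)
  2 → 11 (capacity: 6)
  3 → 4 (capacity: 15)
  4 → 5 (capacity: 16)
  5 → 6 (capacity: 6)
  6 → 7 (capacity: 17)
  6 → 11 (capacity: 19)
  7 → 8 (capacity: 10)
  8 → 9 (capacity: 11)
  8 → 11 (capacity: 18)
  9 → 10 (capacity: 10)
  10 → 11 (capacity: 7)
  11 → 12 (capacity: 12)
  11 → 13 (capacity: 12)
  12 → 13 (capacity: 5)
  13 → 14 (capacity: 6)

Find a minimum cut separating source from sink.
Min cut value = 6, edges: (13,14)

Min cut value: 6
Partition: S = [0, 1, 2, 3, 4, 5, 6, 7, 8, 9, 10, 11, 12, 13], T = [14]
Cut edges: (13,14)

By max-flow min-cut theorem, max flow = min cut = 6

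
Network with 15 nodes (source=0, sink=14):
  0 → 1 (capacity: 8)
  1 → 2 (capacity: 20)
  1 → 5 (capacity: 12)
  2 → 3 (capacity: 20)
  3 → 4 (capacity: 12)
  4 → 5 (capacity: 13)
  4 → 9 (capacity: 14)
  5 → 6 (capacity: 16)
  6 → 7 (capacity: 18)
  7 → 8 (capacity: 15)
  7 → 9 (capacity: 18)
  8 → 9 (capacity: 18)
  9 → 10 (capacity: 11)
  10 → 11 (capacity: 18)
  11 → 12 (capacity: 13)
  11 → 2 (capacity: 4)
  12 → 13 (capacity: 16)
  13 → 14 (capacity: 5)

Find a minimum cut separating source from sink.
Min cut value = 5, edges: (13,14)

Min cut value: 5
Partition: S = [0, 1, 2, 3, 4, 5, 6, 7, 8, 9, 10, 11, 12, 13], T = [14]
Cut edges: (13,14)

By max-flow min-cut theorem, max flow = min cut = 5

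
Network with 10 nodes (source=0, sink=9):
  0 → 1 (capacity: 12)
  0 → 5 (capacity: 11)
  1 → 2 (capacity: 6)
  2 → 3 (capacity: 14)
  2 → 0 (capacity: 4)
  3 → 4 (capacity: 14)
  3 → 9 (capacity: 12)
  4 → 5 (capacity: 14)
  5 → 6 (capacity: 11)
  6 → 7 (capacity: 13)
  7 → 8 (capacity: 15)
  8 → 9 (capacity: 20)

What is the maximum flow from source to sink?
Maximum flow = 17

Max flow: 17

Flow assignment:
  0 → 1: 6/12
  0 → 5: 11/11
  1 → 2: 6/6
  2 → 3: 6/14
  3 → 9: 6/12
  5 → 6: 11/11
  6 → 7: 11/13
  7 → 8: 11/15
  8 → 9: 11/20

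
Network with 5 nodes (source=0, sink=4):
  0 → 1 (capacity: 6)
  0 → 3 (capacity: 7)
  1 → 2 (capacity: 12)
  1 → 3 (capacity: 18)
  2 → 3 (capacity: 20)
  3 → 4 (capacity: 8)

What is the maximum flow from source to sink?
Maximum flow = 8

Max flow: 8

Flow assignment:
  0 → 1: 1/6
  0 → 3: 7/7
  1 → 3: 1/18
  3 → 4: 8/8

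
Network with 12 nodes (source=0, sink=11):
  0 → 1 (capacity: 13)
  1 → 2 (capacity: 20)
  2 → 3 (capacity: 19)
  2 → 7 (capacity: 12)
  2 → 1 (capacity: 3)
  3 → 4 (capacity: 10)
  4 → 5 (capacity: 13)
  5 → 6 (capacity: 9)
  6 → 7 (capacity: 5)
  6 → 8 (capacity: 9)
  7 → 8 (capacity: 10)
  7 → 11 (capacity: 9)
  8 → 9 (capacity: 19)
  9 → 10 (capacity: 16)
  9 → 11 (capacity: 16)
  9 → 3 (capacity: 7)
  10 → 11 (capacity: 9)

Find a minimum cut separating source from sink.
Min cut value = 13, edges: (0,1)

Min cut value: 13
Partition: S = [0], T = [1, 2, 3, 4, 5, 6, 7, 8, 9, 10, 11]
Cut edges: (0,1)

By max-flow min-cut theorem, max flow = min cut = 13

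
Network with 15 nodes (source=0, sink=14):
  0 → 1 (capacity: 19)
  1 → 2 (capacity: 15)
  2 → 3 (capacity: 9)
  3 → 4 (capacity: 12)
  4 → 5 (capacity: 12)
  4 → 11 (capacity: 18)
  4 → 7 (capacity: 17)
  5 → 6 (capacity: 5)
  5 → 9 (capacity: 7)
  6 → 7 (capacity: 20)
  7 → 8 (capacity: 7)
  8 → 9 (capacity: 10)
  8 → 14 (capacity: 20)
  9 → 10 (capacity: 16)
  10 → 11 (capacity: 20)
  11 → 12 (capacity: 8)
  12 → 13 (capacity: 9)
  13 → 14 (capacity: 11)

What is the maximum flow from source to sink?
Maximum flow = 9

Max flow: 9

Flow assignment:
  0 → 1: 9/19
  1 → 2: 9/15
  2 → 3: 9/9
  3 → 4: 9/12
  4 → 11: 2/18
  4 → 7: 7/17
  7 → 8: 7/7
  8 → 14: 7/20
  11 → 12: 2/8
  12 → 13: 2/9
  13 → 14: 2/11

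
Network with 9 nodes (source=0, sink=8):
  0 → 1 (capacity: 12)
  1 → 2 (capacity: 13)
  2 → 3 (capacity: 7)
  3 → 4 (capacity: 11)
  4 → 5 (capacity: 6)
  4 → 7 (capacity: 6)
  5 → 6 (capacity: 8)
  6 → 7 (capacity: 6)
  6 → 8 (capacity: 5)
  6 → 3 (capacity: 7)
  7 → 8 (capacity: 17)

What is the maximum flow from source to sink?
Maximum flow = 7

Max flow: 7

Flow assignment:
  0 → 1: 7/12
  1 → 2: 7/13
  2 → 3: 7/7
  3 → 4: 7/11
  4 → 5: 1/6
  4 → 7: 6/6
  5 → 6: 1/8
  6 → 8: 1/5
  7 → 8: 6/17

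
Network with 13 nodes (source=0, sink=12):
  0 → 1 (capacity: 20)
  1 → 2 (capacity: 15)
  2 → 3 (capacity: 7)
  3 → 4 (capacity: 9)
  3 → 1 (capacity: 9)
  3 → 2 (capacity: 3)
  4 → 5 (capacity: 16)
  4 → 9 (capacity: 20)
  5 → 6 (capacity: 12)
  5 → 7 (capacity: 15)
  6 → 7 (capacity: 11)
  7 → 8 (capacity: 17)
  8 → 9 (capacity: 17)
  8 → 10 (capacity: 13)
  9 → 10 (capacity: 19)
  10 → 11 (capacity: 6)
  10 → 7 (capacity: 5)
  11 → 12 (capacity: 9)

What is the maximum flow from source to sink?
Maximum flow = 6

Max flow: 6

Flow assignment:
  0 → 1: 6/20
  1 → 2: 7/15
  2 → 3: 7/7
  3 → 4: 6/9
  3 → 1: 1/9
  4 → 9: 6/20
  9 → 10: 6/19
  10 → 11: 6/6
  11 → 12: 6/9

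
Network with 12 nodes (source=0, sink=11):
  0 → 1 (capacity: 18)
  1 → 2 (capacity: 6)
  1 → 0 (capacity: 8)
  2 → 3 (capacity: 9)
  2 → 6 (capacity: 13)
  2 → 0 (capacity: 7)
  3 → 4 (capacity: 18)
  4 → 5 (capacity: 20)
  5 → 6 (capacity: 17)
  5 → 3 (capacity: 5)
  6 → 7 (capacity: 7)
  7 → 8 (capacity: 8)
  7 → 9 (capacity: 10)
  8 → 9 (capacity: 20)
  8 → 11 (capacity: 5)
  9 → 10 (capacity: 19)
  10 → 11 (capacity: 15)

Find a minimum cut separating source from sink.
Min cut value = 6, edges: (1,2)

Min cut value: 6
Partition: S = [0, 1], T = [2, 3, 4, 5, 6, 7, 8, 9, 10, 11]
Cut edges: (1,2)

By max-flow min-cut theorem, max flow = min cut = 6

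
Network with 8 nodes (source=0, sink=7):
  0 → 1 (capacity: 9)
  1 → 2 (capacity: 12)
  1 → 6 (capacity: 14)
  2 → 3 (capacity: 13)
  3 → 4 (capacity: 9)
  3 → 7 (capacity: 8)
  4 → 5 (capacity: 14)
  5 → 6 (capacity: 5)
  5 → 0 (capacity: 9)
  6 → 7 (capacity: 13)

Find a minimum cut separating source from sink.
Min cut value = 9, edges: (0,1)

Min cut value: 9
Partition: S = [0], T = [1, 2, 3, 4, 5, 6, 7]
Cut edges: (0,1)

By max-flow min-cut theorem, max flow = min cut = 9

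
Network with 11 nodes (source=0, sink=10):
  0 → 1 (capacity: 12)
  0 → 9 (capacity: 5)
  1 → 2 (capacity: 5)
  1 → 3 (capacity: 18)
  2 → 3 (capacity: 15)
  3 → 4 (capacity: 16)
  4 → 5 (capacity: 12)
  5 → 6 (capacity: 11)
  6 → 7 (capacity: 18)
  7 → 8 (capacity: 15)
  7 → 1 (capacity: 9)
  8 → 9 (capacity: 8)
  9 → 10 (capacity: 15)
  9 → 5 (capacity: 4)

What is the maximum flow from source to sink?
Maximum flow = 13

Max flow: 13

Flow assignment:
  0 → 1: 8/12
  0 → 9: 5/5
  1 → 3: 11/18
  3 → 4: 11/16
  4 → 5: 11/12
  5 → 6: 11/11
  6 → 7: 11/18
  7 → 8: 8/15
  7 → 1: 3/9
  8 → 9: 8/8
  9 → 10: 13/15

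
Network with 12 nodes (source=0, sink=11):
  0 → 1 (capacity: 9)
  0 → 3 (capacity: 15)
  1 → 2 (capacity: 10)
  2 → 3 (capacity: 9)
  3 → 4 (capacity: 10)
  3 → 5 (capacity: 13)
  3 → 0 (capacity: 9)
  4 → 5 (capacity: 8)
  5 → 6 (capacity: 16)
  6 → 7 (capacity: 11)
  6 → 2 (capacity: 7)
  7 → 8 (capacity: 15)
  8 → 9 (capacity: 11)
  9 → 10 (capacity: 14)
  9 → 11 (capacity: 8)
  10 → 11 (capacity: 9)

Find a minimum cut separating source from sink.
Min cut value = 11, edges: (8,9)

Min cut value: 11
Partition: S = [0, 1, 2, 3, 4, 5, 6, 7, 8], T = [9, 10, 11]
Cut edges: (8,9)

By max-flow min-cut theorem, max flow = min cut = 11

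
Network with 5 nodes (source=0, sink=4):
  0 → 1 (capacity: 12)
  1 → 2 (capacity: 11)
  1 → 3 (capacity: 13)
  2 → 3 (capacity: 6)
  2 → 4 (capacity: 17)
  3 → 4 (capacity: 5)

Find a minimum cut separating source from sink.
Min cut value = 12, edges: (0,1)

Min cut value: 12
Partition: S = [0], T = [1, 2, 3, 4]
Cut edges: (0,1)

By max-flow min-cut theorem, max flow = min cut = 12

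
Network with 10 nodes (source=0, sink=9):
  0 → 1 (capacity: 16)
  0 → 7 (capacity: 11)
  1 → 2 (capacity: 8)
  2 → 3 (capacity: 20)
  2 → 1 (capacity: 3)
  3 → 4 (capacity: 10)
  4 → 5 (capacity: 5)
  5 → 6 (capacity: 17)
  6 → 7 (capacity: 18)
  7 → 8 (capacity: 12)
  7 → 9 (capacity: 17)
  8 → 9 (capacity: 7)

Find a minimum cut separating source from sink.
Min cut value = 16, edges: (0,7), (4,5)

Min cut value: 16
Partition: S = [0, 1, 2, 3, 4], T = [5, 6, 7, 8, 9]
Cut edges: (0,7), (4,5)

By max-flow min-cut theorem, max flow = min cut = 16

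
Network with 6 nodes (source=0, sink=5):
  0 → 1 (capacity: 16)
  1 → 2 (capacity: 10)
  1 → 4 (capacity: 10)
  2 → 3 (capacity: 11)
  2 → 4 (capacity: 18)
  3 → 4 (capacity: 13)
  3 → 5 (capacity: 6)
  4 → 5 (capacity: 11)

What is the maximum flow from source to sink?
Maximum flow = 16

Max flow: 16

Flow assignment:
  0 → 1: 16/16
  1 → 2: 6/10
  1 → 4: 10/10
  2 → 3: 6/11
  3 → 5: 6/6
  4 → 5: 10/11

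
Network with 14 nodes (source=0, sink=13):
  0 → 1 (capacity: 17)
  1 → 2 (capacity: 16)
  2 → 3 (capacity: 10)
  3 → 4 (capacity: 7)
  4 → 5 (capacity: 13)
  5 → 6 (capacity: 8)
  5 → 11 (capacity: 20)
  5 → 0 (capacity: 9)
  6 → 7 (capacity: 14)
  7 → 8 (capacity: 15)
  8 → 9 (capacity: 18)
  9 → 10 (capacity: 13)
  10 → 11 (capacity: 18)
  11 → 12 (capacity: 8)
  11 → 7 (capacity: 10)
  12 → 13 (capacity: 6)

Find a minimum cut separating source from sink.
Min cut value = 6, edges: (12,13)

Min cut value: 6
Partition: S = [0, 1, 2, 3, 4, 5, 6, 7, 8, 9, 10, 11, 12], T = [13]
Cut edges: (12,13)

By max-flow min-cut theorem, max flow = min cut = 6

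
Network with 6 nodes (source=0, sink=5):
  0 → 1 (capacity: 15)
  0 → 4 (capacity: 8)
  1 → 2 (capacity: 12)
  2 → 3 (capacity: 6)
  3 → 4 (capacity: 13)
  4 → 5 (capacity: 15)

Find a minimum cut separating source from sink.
Min cut value = 14, edges: (0,4), (2,3)

Min cut value: 14
Partition: S = [0, 1, 2], T = [3, 4, 5]
Cut edges: (0,4), (2,3)

By max-flow min-cut theorem, max flow = min cut = 14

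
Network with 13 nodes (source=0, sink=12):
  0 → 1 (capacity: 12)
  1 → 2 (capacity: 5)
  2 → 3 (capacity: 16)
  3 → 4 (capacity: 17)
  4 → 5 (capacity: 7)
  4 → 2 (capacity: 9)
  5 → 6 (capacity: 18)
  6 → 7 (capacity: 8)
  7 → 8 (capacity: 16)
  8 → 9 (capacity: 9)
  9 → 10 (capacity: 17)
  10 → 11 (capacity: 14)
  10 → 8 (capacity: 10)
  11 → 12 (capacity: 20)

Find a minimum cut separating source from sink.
Min cut value = 5, edges: (1,2)

Min cut value: 5
Partition: S = [0, 1], T = [2, 3, 4, 5, 6, 7, 8, 9, 10, 11, 12]
Cut edges: (1,2)

By max-flow min-cut theorem, max flow = min cut = 5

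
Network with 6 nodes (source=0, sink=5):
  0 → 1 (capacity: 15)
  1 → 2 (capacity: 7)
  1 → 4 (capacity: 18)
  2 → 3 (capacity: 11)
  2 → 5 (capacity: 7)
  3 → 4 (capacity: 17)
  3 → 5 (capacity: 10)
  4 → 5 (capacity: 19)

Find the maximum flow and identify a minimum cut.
Max flow = 15, Min cut edges: (0,1)

Maximum flow: 15
Minimum cut: (0,1)
Partition: S = [0], T = [1, 2, 3, 4, 5]

Max-flow min-cut theorem verified: both equal 15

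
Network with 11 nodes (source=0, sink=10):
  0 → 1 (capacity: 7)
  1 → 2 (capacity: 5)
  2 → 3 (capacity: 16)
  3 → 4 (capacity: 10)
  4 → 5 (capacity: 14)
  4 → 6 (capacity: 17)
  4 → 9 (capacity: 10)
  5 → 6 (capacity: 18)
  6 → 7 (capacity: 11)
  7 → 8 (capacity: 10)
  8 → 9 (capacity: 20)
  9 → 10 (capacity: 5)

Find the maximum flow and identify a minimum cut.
Max flow = 5, Min cut edges: (9,10)

Maximum flow: 5
Minimum cut: (9,10)
Partition: S = [0, 1, 2, 3, 4, 5, 6, 7, 8, 9], T = [10]

Max-flow min-cut theorem verified: both equal 5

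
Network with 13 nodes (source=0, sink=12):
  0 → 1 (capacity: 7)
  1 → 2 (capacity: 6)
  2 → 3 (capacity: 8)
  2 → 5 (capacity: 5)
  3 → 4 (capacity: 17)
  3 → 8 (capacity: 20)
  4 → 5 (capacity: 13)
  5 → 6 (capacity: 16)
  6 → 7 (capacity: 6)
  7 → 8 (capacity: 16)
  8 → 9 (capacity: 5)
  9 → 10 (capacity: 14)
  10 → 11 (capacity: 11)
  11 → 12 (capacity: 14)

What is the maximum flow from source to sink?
Maximum flow = 5

Max flow: 5

Flow assignment:
  0 → 1: 5/7
  1 → 2: 5/6
  2 → 3: 5/8
  3 → 8: 5/20
  8 → 9: 5/5
  9 → 10: 5/14
  10 → 11: 5/11
  11 → 12: 5/14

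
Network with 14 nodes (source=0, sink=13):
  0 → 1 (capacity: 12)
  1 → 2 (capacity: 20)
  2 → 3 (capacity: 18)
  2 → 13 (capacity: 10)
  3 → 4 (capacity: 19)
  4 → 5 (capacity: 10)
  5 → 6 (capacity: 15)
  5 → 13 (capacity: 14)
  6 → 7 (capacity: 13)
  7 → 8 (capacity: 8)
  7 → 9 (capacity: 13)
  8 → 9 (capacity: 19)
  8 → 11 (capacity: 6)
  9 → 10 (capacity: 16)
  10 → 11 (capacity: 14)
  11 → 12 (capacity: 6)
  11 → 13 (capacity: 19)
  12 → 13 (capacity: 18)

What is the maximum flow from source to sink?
Maximum flow = 12

Max flow: 12

Flow assignment:
  0 → 1: 12/12
  1 → 2: 12/20
  2 → 3: 2/18
  2 → 13: 10/10
  3 → 4: 2/19
  4 → 5: 2/10
  5 → 13: 2/14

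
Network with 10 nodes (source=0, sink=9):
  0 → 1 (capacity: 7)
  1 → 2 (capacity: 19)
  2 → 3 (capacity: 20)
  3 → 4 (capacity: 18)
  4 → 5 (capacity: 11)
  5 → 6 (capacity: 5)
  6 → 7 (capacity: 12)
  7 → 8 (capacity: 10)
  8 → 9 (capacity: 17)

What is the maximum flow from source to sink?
Maximum flow = 5

Max flow: 5

Flow assignment:
  0 → 1: 5/7
  1 → 2: 5/19
  2 → 3: 5/20
  3 → 4: 5/18
  4 → 5: 5/11
  5 → 6: 5/5
  6 → 7: 5/12
  7 → 8: 5/10
  8 → 9: 5/17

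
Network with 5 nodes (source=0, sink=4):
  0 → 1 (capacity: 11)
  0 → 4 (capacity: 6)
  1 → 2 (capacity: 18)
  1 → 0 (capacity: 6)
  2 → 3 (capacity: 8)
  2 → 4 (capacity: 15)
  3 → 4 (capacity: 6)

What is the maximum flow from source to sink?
Maximum flow = 17

Max flow: 17

Flow assignment:
  0 → 1: 11/11
  0 → 4: 6/6
  1 → 2: 11/18
  2 → 4: 11/15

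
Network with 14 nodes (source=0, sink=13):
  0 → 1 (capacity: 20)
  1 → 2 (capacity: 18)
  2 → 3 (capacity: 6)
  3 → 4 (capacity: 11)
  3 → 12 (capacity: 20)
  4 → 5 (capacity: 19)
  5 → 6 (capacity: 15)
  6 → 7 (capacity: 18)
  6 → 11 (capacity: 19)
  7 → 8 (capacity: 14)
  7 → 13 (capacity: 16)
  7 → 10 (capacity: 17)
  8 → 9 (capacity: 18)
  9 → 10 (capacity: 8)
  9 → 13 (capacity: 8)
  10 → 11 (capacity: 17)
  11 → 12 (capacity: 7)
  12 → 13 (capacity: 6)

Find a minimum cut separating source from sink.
Min cut value = 6, edges: (2,3)

Min cut value: 6
Partition: S = [0, 1, 2], T = [3, 4, 5, 6, 7, 8, 9, 10, 11, 12, 13]
Cut edges: (2,3)

By max-flow min-cut theorem, max flow = min cut = 6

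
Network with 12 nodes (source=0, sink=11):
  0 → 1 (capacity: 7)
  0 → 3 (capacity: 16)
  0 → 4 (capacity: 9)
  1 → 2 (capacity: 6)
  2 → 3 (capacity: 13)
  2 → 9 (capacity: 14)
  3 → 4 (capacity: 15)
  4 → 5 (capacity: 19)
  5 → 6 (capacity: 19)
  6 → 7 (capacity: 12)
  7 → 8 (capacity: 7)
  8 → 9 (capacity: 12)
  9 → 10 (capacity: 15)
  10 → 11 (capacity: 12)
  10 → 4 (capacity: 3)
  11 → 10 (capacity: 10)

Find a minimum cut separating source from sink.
Min cut value = 12, edges: (10,11)

Min cut value: 12
Partition: S = [0, 1, 2, 3, 4, 5, 6, 7, 8, 9, 10], T = [11]
Cut edges: (10,11)

By max-flow min-cut theorem, max flow = min cut = 12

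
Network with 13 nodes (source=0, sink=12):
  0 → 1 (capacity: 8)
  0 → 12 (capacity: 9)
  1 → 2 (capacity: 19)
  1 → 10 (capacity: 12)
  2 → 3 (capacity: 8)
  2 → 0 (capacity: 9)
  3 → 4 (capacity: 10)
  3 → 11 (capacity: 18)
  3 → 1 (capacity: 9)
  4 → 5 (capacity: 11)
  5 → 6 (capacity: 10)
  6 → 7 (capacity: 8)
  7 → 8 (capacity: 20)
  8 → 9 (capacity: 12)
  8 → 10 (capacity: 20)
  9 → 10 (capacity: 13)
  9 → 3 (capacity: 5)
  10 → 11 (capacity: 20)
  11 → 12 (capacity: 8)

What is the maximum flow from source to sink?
Maximum flow = 17

Max flow: 17

Flow assignment:
  0 → 1: 8/8
  0 → 12: 9/9
  1 → 2: 8/19
  2 → 3: 8/8
  3 → 11: 8/18
  11 → 12: 8/8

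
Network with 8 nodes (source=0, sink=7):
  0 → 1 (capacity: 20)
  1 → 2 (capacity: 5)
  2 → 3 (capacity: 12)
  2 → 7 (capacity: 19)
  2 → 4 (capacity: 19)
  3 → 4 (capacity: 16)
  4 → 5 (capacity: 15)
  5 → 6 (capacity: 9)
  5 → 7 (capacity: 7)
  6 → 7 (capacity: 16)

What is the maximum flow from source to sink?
Maximum flow = 5

Max flow: 5

Flow assignment:
  0 → 1: 5/20
  1 → 2: 5/5
  2 → 7: 5/19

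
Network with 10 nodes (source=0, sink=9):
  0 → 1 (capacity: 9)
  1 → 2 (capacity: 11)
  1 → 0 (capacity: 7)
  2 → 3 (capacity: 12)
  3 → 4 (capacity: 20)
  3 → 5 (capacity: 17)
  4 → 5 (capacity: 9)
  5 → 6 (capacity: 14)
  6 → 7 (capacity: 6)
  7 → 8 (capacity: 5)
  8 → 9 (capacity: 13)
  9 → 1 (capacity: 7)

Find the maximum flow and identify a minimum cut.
Max flow = 5, Min cut edges: (7,8)

Maximum flow: 5
Minimum cut: (7,8)
Partition: S = [0, 1, 2, 3, 4, 5, 6, 7], T = [8, 9]

Max-flow min-cut theorem verified: both equal 5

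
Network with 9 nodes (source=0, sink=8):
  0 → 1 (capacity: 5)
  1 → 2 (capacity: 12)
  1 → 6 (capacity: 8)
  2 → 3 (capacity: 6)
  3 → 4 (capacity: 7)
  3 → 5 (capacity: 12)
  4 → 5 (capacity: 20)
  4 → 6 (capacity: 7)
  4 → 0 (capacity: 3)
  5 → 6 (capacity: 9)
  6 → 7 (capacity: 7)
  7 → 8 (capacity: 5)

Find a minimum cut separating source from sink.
Min cut value = 5, edges: (7,8)

Min cut value: 5
Partition: S = [0, 1, 2, 3, 4, 5, 6, 7], T = [8]
Cut edges: (7,8)

By max-flow min-cut theorem, max flow = min cut = 5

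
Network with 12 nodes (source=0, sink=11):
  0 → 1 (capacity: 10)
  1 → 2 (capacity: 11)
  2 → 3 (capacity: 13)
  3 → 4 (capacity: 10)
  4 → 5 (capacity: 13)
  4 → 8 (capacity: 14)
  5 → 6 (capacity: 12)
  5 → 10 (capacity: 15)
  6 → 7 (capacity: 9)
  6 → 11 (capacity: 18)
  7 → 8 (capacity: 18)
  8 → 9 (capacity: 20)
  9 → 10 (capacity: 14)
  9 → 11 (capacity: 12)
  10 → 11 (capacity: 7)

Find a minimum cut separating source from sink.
Min cut value = 10, edges: (3,4)

Min cut value: 10
Partition: S = [0, 1, 2, 3], T = [4, 5, 6, 7, 8, 9, 10, 11]
Cut edges: (3,4)

By max-flow min-cut theorem, max flow = min cut = 10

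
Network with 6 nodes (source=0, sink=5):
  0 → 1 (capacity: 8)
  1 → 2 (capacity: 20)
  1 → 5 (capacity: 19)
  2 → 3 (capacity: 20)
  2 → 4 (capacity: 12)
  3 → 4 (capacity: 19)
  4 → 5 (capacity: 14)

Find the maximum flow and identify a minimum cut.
Max flow = 8, Min cut edges: (0,1)

Maximum flow: 8
Minimum cut: (0,1)
Partition: S = [0], T = [1, 2, 3, 4, 5]

Max-flow min-cut theorem verified: both equal 8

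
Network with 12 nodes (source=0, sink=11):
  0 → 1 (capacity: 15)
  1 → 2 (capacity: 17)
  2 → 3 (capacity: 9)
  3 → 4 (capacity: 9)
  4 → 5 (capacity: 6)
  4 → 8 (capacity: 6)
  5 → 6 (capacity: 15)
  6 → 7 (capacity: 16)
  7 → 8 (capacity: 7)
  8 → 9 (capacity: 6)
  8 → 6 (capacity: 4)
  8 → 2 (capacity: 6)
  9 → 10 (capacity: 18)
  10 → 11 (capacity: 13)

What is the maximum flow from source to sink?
Maximum flow = 6

Max flow: 6

Flow assignment:
  0 → 1: 6/15
  1 → 2: 6/17
  2 → 3: 9/9
  3 → 4: 9/9
  4 → 5: 3/6
  4 → 8: 6/6
  5 → 6: 3/15
  6 → 7: 3/16
  7 → 8: 3/7
  8 → 9: 6/6
  8 → 2: 3/6
  9 → 10: 6/18
  10 → 11: 6/13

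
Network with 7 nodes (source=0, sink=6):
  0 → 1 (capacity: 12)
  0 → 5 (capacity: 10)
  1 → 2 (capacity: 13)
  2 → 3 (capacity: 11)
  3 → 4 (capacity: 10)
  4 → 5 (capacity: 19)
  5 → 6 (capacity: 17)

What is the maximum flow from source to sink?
Maximum flow = 17

Max flow: 17

Flow assignment:
  0 → 1: 10/12
  0 → 5: 7/10
  1 → 2: 10/13
  2 → 3: 10/11
  3 → 4: 10/10
  4 → 5: 10/19
  5 → 6: 17/17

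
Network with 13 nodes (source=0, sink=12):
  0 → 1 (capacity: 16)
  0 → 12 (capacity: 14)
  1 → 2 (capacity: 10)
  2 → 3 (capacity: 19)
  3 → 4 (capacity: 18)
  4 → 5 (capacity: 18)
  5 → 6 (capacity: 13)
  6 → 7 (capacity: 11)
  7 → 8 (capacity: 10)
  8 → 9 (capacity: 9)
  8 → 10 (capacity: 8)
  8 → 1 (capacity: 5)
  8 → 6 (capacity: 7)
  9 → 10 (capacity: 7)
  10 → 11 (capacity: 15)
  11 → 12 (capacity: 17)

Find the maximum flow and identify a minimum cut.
Max flow = 24, Min cut edges: (0,12), (7,8)

Maximum flow: 24
Minimum cut: (0,12), (7,8)
Partition: S = [0, 1, 2, 3, 4, 5, 6, 7], T = [8, 9, 10, 11, 12]

Max-flow min-cut theorem verified: both equal 24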